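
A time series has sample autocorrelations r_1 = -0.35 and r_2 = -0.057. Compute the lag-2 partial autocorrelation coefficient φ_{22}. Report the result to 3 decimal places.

φ_{22} = (r_2 − r_1²) / (1 − r_1²)
r_1² = (-0.35)² = 0.1225
Numerator = -0.057 − 0.1225 = -0.1795; denominator = 1 − 0.1225 = 0.8775
φ_{22} = -0.1795 / 0.8775 = -0.205

-0.205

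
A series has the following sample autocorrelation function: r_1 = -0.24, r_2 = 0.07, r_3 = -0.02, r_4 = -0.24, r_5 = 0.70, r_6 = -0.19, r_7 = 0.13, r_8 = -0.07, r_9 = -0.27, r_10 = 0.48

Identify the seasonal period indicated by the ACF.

The largest autocorrelation is r_5 = 0.70, with a weaker echo at lag 10 (0.48); the remaining lags stay at or below 0.13.
The dominant spike at lag 5 indicates a seasonal period of 5.

5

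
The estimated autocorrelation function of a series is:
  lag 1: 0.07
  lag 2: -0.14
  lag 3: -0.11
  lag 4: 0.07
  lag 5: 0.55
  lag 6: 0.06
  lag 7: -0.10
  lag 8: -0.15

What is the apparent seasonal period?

The largest autocorrelation is r_5 = 0.55; the remaining lags stay at or below 0.07.
The dominant spike at lag 5 indicates a seasonal period of 5.

5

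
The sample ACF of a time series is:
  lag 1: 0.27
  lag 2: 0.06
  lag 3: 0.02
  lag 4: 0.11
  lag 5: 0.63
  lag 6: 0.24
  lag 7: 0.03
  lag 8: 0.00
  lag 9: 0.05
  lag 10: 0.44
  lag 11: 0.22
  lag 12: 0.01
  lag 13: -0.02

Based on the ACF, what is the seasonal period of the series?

The largest autocorrelation is r_5 = 0.63, with a weaker echo at lag 10 (0.44); the remaining lags stay at or below 0.27. The elevated value at lag 1 (0.27), dropping to 0.06 at lag 2, reflects decaying short-term dependence rather than seasonality.
The dominant spike at lag 5 indicates a seasonal period of 5.

5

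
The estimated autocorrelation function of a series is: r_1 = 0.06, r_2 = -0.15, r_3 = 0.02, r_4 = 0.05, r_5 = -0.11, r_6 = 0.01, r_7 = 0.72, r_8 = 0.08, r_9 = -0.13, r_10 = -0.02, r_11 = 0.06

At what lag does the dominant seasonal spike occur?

The largest autocorrelation is r_7 = 0.72; the remaining lags stay at or below 0.08.
The dominant spike at lag 7 indicates a seasonal period of 7.

7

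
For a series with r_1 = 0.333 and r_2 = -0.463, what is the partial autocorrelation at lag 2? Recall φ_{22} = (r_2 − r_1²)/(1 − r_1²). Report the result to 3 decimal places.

-0.645

φ_{22} = (r_2 − r_1²) / (1 − r_1²)
r_1² = (0.333)² = 0.110889
Numerator = -0.463 − 0.1109 = -0.5739; denominator = 1 − 0.1109 = 0.8891
φ_{22} = -0.5739 / 0.8891 = -0.645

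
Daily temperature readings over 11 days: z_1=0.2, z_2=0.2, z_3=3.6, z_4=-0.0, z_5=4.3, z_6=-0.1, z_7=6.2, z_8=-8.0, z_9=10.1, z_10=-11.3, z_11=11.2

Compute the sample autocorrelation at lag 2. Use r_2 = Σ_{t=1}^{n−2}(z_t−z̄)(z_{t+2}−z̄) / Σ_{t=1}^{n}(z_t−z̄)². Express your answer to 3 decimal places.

Mean z̄ = (0.2 + 0.2 + 3.6 − 0.0 + 4.3 − 0.1 + 6.2 − 8.0 + 10.1 − 11.3 + 11.2)/11 = 1.4909
Numerator Σ_{t=1}^{9}(z_t−z̄)(z_{t+2}−z̄) = 281.3507
Denominator Σ(z_t−z̄)² = 464.6691
r_2 = 281.3507 / 464.6691 = 0.605

0.605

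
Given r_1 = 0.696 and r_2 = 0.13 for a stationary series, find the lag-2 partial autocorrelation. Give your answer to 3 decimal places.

-0.687

φ_{22} = (r_2 − r_1²) / (1 − r_1²)
r_1² = (0.696)² = 0.484416
Numerator = 0.13 − 0.4844 = -0.3544; denominator = 1 − 0.4844 = 0.5156
φ_{22} = -0.3544 / 0.5156 = -0.687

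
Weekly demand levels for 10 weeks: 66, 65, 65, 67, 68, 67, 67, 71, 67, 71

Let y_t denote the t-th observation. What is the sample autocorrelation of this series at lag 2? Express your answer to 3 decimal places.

0.358

Mean ȳ = (66 + 65 + 65 + 67 + 68 + 67 + 67 + 71 + 67 + 71)/10 = 67.4000
Numerator Σ_{t=1}^{8}(y_t−ȳ)(y_{t+2}−ȳ) = 14.4800
Denominator Σ(y_t−ȳ)² = 40.4000
r_2 = 14.4800 / 40.4000 = 0.358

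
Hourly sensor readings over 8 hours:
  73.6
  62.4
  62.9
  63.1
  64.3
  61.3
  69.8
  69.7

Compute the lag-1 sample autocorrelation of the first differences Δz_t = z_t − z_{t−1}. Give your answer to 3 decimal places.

-0.152

First differences Δz: -11.2, 0.5, 0.2, 1.2, -3.0, 8.5, -0.1
Mean of differences = -0.5571
Numerator Σ(Δz_t−Δz̄)(Δz_{t+1}−Δz̄) = -31.3976
Denominator Σ(Δz_t−Δz̄)² = 206.2571
r_1(Δz) = -31.3976 / 206.2571 = -0.152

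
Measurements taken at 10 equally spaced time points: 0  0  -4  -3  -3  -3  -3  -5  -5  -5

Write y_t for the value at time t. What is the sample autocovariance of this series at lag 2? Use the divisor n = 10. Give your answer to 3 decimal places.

0.068

Mean ȳ = (0 + 0 − 4 − 3 − 3 − 3 − 3 − 5 − 5 − 5)/10 = -3.1000
Σ_{t=1}^{8}(y_t−ȳ)(y_{t+2}−ȳ) = 0.6800
γ_2 = 0.6800 / 10 = 0.068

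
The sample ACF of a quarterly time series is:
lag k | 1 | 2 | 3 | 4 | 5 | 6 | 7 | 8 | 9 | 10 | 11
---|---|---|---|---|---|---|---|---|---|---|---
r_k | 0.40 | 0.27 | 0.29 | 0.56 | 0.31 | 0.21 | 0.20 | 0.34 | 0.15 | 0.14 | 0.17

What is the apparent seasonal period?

The largest autocorrelation is r_4 = 0.56; the remaining lags stay at or below 0.40. The elevated value at lag 1 (0.40), dropping to 0.27 at lag 2, reflects decaying short-term dependence rather than seasonality.
The dominant spike at lag 4 indicates a seasonal period of 4.

4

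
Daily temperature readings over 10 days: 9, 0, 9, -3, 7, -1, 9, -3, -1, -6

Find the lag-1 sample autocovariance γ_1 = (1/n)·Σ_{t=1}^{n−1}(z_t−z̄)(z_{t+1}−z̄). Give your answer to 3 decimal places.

-12.000

Mean z̄ = (9 + 0 + 9 − 3 + 7 − 1 + 9 − 3 − 1 − 6)/10 = 2.0000
Σ_{t=1}^{9}(z_t−z̄)(z_{t+1}−z̄) = -120.0000
γ_1 = -120.0000 / 10 = -12.000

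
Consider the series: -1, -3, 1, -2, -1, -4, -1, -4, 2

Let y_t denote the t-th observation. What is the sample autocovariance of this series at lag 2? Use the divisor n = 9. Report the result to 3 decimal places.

Mean ȳ = (-1 − 3 + 1 − 2 − 1 − 4 − 1 − 4 + 2)/9 = -1.4444
Σ_{t=1}^{7}(y_t−ȳ)(y_{t+2}−ȳ) = 12.7160
γ_2 = 12.7160 / 9 = 1.413

1.413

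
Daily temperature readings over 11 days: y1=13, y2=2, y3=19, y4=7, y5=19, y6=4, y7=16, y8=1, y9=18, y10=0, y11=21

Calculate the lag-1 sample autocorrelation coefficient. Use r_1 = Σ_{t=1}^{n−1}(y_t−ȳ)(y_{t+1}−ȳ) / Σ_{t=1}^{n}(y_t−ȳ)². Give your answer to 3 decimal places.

-0.822

Mean ȳ = (13 + 2 + 19 + 7 + 19 + 4 + 16 + 1 + 18 + 0 + 21)/11 = 10.9091
Numerator Σ_{t=1}^{10}(y_t−ȳ)(y_{t+1}−ȳ) = -553.1901
Denominator Σ(y_t−ȳ)² = 672.9091
r_1 = -553.1901 / 672.9091 = -0.822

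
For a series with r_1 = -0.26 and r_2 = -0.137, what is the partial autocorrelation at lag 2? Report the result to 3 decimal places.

φ_{22} = (r_2 − r_1²) / (1 − r_1²)
r_1² = (-0.26)² = 0.0676
Numerator = -0.137 − 0.0676 = -0.2046; denominator = 1 − 0.0676 = 0.9324
φ_{22} = -0.2046 / 0.9324 = -0.219

-0.219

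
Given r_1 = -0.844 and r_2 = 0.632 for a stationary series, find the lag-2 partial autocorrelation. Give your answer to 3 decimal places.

-0.279

φ_{22} = (r_2 − r_1²) / (1 − r_1²)
r_1² = (-0.844)² = 0.712336
Numerator = 0.632 − 0.7123 = -0.0803; denominator = 1 − 0.7123 = 0.2877
φ_{22} = -0.0803 / 0.2877 = -0.279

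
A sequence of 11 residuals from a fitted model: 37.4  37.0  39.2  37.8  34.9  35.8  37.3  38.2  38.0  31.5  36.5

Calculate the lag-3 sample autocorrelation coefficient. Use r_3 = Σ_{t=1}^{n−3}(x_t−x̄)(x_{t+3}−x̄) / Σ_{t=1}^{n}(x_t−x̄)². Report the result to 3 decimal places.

Mean x̄ = (37.4 + 37.0 + 39.2 + 37.8 + 34.9 + 35.8 + 37.3 + 38.2 + 38.0 + 31.5 + 36.5)/11 = 36.6909
Numerator Σ_{t=1}^{8}(x_t−x̄)(x_{t+3}−x̄) = -8.6457
Denominator Σ(x_t−x̄)² = 43.4691
r_3 = -8.6457 / 43.4691 = -0.199

-0.199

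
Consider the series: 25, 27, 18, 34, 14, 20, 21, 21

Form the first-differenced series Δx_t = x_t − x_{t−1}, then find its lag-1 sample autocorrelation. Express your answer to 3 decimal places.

First differences Δx: 2, -9, 16, -20, 6, 1, 0
Mean of differences = -0.5714
Numerator Σ(Δx_t−Δx̄)(Δx_{t+1}−Δx̄) = -599.7551
Denominator Σ(Δx_t−Δx̄)² = 775.7143
r_1(Δx) = -599.7551 / 775.7143 = -0.773

-0.773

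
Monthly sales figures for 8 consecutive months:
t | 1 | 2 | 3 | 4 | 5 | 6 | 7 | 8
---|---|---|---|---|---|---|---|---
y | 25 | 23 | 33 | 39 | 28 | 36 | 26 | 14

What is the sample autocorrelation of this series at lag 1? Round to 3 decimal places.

0.128

Mean ȳ = (25 + 23 + 33 + 39 + 28 + 36 + 26 + 14)/8 = 28.0000
Deviations from mean: -3.0000, -5.0000, 5.0000, 11.0000, 0.0000, 8.0000, -2.0000, -14.0000
Σ(y_t−ȳ)(y_{t+1}−ȳ) = (15.0000) + (-25.0000) + (55.0000) + (0.0000) + (0.0000) + (-16.0000) + (28.0000) = 57.0000
Denominator Σ(y_t−ȳ)² = 444.0000
r_1 = 57.0000 / 444.0000 = 0.128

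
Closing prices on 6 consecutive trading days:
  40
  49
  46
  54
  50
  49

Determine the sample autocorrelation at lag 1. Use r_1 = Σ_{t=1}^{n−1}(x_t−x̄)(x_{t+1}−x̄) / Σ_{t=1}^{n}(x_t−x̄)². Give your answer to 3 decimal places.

-0.073

Mean x̄ = (40 + 49 + 46 + 54 + 50 + 49)/6 = 48.0000
Numerator Σ_{t=1}^{5}(x_t−x̄)(x_{t+1}−x̄) = -8.0000
Denominator Σ(x_t−x̄)² = 110.0000
r_1 = -8.0000 / 110.0000 = -0.073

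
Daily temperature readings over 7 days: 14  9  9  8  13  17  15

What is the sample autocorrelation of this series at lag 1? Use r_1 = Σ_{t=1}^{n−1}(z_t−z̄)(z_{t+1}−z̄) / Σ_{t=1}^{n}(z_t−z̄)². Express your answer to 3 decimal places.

0.433

Mean z̄ = (14 + 9 + 9 + 8 + 13 + 17 + 15)/7 = 12.1429
Deviations from mean: 1.8571, -3.1429, -3.1429, -4.1429, 0.8571, 4.8571, 2.8571
Σ(z_t−z̄)(z_{t+1}−z̄) = (-5.8367) + (9.8776) + (13.0204) + (-3.5510) + (4.1633) + (13.8776) = 31.5510
Denominator Σ(z_t−z̄)² = 72.8571
r_1 = 31.5510 / 72.8571 = 0.433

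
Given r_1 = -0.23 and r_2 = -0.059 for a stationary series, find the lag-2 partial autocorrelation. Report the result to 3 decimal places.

-0.118

φ_{22} = (r_2 − r_1²) / (1 − r_1²)
r_1² = (-0.23)² = 0.0529
Numerator = -0.059 − 0.0529 = -0.1119; denominator = 1 − 0.0529 = 0.9471
φ_{22} = -0.1119 / 0.9471 = -0.118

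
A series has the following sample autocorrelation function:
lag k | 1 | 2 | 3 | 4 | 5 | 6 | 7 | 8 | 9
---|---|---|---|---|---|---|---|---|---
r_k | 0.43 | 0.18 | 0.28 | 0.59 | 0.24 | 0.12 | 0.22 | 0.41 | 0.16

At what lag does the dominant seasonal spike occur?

The largest autocorrelation is r_4 = 0.59; the remaining lags stay at or below 0.43. The elevated value at lag 1 (0.43), dropping to 0.18 at lag 2, reflects decaying short-term dependence rather than seasonality.
The dominant spike at lag 4 indicates a seasonal period of 4.

4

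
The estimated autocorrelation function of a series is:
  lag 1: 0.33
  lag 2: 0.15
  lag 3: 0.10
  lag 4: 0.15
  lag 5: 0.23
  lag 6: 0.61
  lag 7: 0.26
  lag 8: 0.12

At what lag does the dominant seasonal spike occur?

The largest autocorrelation is r_6 = 0.61; the remaining lags stay at or below 0.33. The elevated value at lag 1 (0.33), dropping to 0.15 at lag 2, reflects decaying short-term dependence rather than seasonality.
The dominant spike at lag 6 indicates a seasonal period of 6.

6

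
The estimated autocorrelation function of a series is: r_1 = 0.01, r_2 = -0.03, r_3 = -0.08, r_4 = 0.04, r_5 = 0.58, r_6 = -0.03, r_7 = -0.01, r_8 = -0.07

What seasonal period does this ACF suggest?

5

The largest autocorrelation is r_5 = 0.58; the remaining lags stay at or below 0.04.
The dominant spike at lag 5 indicates a seasonal period of 5.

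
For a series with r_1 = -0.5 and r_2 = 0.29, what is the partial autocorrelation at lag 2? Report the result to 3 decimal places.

0.053

φ_{22} = (r_2 − r_1²) / (1 − r_1²)
r_1² = (-0.5)² = 0.25
Numerator = 0.29 − 0.2500 = 0.0400; denominator = 1 − 0.2500 = 0.7500
φ_{22} = 0.0400 / 0.7500 = 0.053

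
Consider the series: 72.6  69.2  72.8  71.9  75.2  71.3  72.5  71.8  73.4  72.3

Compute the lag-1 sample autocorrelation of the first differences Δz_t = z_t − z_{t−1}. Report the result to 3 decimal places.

-0.693

First differences Δz: -3.4, 3.6, -0.9, 3.3, -3.9, 1.2, -0.7, 1.6, -1.1
Mean of differences = -0.0333
Numerator Σ(Δz_t−Δz̄)(Δz_{t+1}−Δz̄) = -39.5811
Denominator Σ(Δz_t−Δz̄)² = 57.1200
r_1(Δz) = -39.5811 / 57.1200 = -0.693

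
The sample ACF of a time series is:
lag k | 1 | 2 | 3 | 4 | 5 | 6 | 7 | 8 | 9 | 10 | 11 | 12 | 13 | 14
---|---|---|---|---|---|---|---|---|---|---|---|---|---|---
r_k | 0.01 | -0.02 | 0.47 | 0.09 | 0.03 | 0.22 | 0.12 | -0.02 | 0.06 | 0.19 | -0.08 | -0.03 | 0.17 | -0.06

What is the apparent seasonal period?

3

The largest autocorrelation is r_3 = 0.47, with a weaker echo at lag 6 (0.22); the remaining lags stay at or below 0.19.
The dominant spike at lag 3 indicates a seasonal period of 3.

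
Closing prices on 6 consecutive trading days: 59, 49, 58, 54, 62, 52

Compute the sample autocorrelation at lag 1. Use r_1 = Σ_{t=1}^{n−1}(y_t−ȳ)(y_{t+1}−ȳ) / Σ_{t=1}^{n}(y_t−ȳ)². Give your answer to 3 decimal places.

Mean ȳ = (59 + 49 + 58 + 54 + 62 + 52)/6 = 55.6667
Deviations from mean: 3.3333, -6.6667, 2.3333, -1.6667, 6.3333, -3.6667
Σ(y_t−ȳ)(y_{t+1}−ȳ) = (-22.2222) + (-15.5556) + (-3.8889) + (-10.5556) + (-23.2222) = -75.4444
Denominator Σ(y_t−ȳ)² = 117.3333
r_1 = -75.4444 / 117.3333 = -0.643

-0.643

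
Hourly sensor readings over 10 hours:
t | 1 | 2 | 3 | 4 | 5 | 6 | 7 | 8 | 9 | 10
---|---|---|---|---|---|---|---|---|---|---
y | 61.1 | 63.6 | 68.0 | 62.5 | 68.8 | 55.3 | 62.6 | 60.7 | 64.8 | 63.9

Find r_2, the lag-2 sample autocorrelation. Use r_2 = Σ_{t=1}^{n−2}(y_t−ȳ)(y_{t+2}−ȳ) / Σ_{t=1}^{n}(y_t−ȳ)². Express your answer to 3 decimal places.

Mean ȳ = (61.1 + 63.6 + 68.0 + 62.5 + 68.8 + 55.3 + 62.6 + 60.7 + 64.8 + 63.9)/10 = 63.1300
Numerator Σ_{t=1}^{8}(y_t−ȳ)(y_{t+2}−ȳ) = 35.6292
Denominator Σ(y_t−ȳ)² = 131.4810
r_2 = 35.6292 / 131.4810 = 0.271

0.271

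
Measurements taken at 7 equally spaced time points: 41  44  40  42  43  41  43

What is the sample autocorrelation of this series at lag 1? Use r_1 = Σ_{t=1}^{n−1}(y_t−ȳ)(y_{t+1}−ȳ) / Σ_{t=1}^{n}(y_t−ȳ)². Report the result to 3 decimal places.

Mean ȳ = (41 + 44 + 40 + 42 + 43 + 41 + 43)/7 = 42.0000
Deviations from mean: -1.0000, 2.0000, -2.0000, 0.0000, 1.0000, -1.0000, 1.0000
Σ(y_t−ȳ)(y_{t+1}−ȳ) = (-2.0000) + (-4.0000) + (0.0000) + (0.0000) + (-1.0000) + (-1.0000) = -8.0000
Denominator Σ(y_t−ȳ)² = 12.0000
r_1 = -8.0000 / 12.0000 = -0.667

-0.667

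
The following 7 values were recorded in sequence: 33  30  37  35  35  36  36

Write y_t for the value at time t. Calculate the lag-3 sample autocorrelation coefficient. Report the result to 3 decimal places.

Mean ȳ = (33 + 30 + 37 + 35 + 35 + 36 + 36)/7 = 34.5714
Deviations from mean: -1.5714, -4.5714, 2.4286, 0.4286, 0.4286, 1.4286, 1.4286
Numerator Σ_{t=1}^{4}(y_t−ȳ)(y_{t+3}−ȳ) = 1.4490
Denominator Σ(y_t−ȳ)² = 33.7143
r_3 = 1.4490 / 33.7143 = 0.043

0.043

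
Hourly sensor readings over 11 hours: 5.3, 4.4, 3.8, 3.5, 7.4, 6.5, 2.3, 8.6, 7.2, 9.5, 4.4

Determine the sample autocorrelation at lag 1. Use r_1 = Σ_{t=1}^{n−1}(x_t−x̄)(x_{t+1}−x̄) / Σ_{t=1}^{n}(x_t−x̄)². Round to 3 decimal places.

Mean x̄ = (5.3 + 4.4 + 3.8 + 3.5 + 7.4 + 6.5 + 2.3 + 8.6 + 7.2 + 9.5 + 4.4)/11 = 5.7182
Numerator Σ_{t=1}^{10}(x_t−x̄)(x_{t+1}−x̄) = -2.7149
Denominator Σ(x_t−x̄)² = 52.1764
r_1 = -2.7149 / 52.1764 = -0.052

-0.052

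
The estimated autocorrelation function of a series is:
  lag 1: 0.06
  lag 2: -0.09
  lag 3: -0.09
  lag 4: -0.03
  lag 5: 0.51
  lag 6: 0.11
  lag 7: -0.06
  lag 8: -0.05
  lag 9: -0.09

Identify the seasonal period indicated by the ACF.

The largest autocorrelation is r_5 = 0.51; the remaining lags stay at or below 0.11.
The dominant spike at lag 5 indicates a seasonal period of 5.

5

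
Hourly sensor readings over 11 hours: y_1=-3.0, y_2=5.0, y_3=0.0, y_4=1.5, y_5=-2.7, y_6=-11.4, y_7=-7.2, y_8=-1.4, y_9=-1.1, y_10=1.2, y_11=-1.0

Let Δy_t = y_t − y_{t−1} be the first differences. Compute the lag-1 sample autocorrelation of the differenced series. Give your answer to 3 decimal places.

-0.128

First differences Δy: 8.0, -5.0, 1.5, -4.2, -8.7, 4.2, 5.8, 0.3, 2.3, -2.2
Mean of differences = 0.2000
Numerator Σ(Δy_t−Δȳ)(Δy_{t+1}−Δȳ) = -31.3500
Denominator Σ(Δy_t−Δȳ)² = 245.6800
r_1(Δy) = -31.3500 / 245.6800 = -0.128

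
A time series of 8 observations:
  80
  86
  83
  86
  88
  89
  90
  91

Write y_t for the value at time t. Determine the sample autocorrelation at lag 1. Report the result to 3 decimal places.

Mean ȳ = (80 + 86 + 83 + 86 + 88 + 89 + 90 + 91)/8 = 86.6250
Deviations from mean: -6.6250, -0.6250, -3.6250, -0.6250, 1.3750, 2.3750, 3.3750, 4.3750
Numerator Σ_{t=1}^{7}(y_t−ȳ)(y_{t+1}−ȳ) = 33.8594
Denominator Σ(y_t−ȳ)² = 95.8750
r_1 = 33.8594 / 95.8750 = 0.353

0.353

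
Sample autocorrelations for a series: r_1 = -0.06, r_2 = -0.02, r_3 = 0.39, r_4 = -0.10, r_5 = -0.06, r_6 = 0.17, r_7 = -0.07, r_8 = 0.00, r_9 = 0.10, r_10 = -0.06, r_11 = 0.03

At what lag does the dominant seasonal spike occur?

3

The largest autocorrelation is r_3 = 0.39, with a weaker echo at lag 6 (0.17); the remaining lags stay at or below 0.10.
The dominant spike at lag 3 indicates a seasonal period of 3.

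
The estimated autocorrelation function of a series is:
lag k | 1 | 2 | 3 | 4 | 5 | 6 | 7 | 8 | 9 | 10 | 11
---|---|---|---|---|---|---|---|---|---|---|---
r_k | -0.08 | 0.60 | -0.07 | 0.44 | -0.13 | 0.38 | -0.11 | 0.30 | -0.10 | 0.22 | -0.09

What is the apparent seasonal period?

The largest autocorrelation is r_2 = 0.60, with weaker echoes at lags 4 (0.44), 6 (0.38), 8 (0.30) and 10 (0.22); the remaining lags stay at or below -0.07.
The dominant spike at lag 2 indicates a seasonal period of 2.

2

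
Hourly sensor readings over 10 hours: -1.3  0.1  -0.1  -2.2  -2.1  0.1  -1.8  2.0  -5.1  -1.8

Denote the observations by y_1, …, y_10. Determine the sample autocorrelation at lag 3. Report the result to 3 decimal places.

-0.204

Mean ȳ = (-1.3 + 0.1 − 0.1 − 2.2 − 2.1 + 0.1 − 1.8 + 2.0 − 5.1 − 1.8)/10 = -1.2200
Numerator Σ_{t=1}^{7}(y_t−ȳ)(y_{t+3}−ȳ) = -6.6552
Denominator Σ(y_t−ȳ)² = 32.5760
r_3 = -6.6552 / 32.5760 = -0.204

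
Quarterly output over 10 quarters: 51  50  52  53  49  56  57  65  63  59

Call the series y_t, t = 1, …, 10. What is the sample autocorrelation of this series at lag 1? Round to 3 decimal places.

0.654

Mean ȳ = (51 + 50 + 52 + 53 + 49 + 56 + 57 + 65 + 63 + 59)/10 = 55.5000
Numerator Σ_{t=1}^{9}(y_t−ȳ)(y_{t+1}−ȳ) = 178.2500
Denominator Σ(y_t−ȳ)² = 272.5000
r_1 = 178.2500 / 272.5000 = 0.654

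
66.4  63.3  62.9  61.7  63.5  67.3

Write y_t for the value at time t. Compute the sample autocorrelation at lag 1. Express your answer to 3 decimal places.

Mean ȳ = (66.4 + 63.3 + 62.9 + 61.7 + 63.5 + 67.3)/6 = 64.1833
Deviations from mean: 2.2167, -0.8833, -1.2833, -2.4833, -0.6833, 3.1167
Numerator Σ_{t=1}^{5}(y_t−ȳ)(y_{t+1}−ȳ) = 1.9297
Denominator Σ(y_t−ȳ)² = 23.6883
r_1 = 1.9297 / 23.6883 = 0.081

0.081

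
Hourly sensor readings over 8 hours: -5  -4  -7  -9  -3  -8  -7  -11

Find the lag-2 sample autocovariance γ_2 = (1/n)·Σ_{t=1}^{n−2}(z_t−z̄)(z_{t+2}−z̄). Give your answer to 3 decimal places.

Mean z̄ = (-5 − 4 − 7 − 9 − 3 − 8 − 7 − 11)/8 = -6.7500
Deviations: 1.7500, 2.7500, -0.2500, -2.2500, 3.7500, -1.2500, -0.2500, -4.2500
Σ_{t=1}^{6}(z_t−z̄)(z_{t+2}−z̄) = -0.3750
γ_2 = -0.3750 / 8 = -0.047

-0.047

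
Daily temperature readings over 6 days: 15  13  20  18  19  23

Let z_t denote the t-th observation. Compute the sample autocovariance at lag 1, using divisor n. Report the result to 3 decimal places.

Mean z̄ = (15 + 13 + 20 + 18 + 19 + 23)/6 = 18.0000
Σ_{t=1}^{5}(z_t−z̄)(z_{t+1}−z̄) = 10.0000
γ_1 = 10.0000 / 6 = 1.667

1.667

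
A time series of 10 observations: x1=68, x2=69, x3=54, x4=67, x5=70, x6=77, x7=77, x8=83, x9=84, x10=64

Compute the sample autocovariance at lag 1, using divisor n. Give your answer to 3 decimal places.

27.501

Mean x̄ = (68 + 69 + 54 + 67 + 70 + 77 + 77 + 83 + 84 + 64)/10 = 71.3000
Σ_{t=1}^{9}(x_t−x̄)(x_{t+1}−x̄) = 275.0100
γ_1 = 275.0100 / 10 = 27.501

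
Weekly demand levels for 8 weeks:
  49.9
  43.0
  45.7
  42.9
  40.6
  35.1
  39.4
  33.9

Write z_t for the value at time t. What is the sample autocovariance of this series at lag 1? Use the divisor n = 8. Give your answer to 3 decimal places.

Mean z̄ = (49.9 + 43.0 + 45.7 + 42.9 + 40.6 + 35.1 + 39.4 + 33.9)/8 = 41.3125
Deviations: 8.5875, 1.6875, 4.3875, 1.5875, -0.7125, -6.2125, -1.9125, -7.4125
Σ_{t=1}^{7}(z_t−z̄)(z_{t+1}−z̄) = 58.2136
γ_1 = 58.2136 / 8 = 7.277

7.277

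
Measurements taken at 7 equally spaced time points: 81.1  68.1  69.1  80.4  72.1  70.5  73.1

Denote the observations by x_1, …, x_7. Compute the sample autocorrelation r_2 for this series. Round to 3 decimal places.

-0.513

Mean x̄ = (81.1 + 68.1 + 69.1 + 80.4 + 72.1 + 70.5 + 73.1)/7 = 73.4857
Σ(x_t−x̄)(x_{t+2}−x̄) = (-33.3941) + (-37.2384) + (6.0773) + (-20.6441) + (0.5345) = -84.6647
Denominator Σ(x_t−x̄)² = 165.0086
r_2 = -84.6647 / 165.0086 = -0.513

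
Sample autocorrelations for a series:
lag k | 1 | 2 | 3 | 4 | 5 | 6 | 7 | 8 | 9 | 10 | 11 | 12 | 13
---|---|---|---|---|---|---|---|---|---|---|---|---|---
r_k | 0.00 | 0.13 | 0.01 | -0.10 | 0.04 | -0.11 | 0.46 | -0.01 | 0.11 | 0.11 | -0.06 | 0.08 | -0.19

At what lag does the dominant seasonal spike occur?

The largest autocorrelation is r_7 = 0.46; the remaining lags stay at or below 0.13.
The dominant spike at lag 7 indicates a seasonal period of 7.

7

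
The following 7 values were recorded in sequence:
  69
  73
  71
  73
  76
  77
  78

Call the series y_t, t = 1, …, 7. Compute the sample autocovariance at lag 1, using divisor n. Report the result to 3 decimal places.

3.854

Mean ȳ = (69 + 73 + 71 + 73 + 76 + 77 + 78)/7 = 73.8571
Σ_{t=1}^{6}(y_t−ȳ)(y_{t+1}−ȳ) = 26.9796
γ_1 = 26.9796 / 7 = 3.854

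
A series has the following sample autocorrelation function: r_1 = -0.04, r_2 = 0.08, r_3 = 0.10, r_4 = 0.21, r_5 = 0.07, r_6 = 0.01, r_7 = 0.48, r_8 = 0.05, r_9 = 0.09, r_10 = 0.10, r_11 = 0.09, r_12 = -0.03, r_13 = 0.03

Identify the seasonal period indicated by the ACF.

7

The largest autocorrelation is r_7 = 0.48; the remaining lags stay at or below 0.21.
The dominant spike at lag 7 indicates a seasonal period of 7.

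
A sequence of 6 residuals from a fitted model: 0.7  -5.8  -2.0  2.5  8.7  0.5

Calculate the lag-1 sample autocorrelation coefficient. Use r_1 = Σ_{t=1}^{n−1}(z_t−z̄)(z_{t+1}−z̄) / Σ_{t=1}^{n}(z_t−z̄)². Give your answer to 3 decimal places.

0.218

Mean z̄ = (0.7 − 5.8 − 2.0 + 2.5 + 8.7 + 0.5)/6 = 0.7667
Numerator Σ_{t=1}^{5}(z_t−z̄)(z_{t+1}−z̄) = 25.4456
Denominator Σ(z_t−z̄)² = 116.7933
r_1 = 25.4456 / 116.7933 = 0.218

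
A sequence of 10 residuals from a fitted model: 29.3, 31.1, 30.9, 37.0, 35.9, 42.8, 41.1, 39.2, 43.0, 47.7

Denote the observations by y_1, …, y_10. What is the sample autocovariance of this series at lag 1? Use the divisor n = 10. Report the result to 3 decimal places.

18.060

Mean ȳ = (29.3 + 31.1 + 30.9 + 37.0 + 35.9 + 42.8 + 41.1 + 39.2 + 43.0 + 47.7)/10 = 37.8000
Σ_{t=1}^{9}(y_t−ȳ)(y_{t+1}−ȳ) = 180.6000
γ_1 = 180.6000 / 10 = 18.060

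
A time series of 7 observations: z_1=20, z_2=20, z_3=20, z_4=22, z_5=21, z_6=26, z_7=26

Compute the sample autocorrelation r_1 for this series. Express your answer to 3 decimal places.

0.449

Mean z̄ = (20 + 20 + 20 + 22 + 21 + 26 + 26)/7 = 22.1429
Σ(z_t−z̄)(z_{t+1}−z̄) = (4.5918) + (4.5918) + (0.3061) + (0.1633) + (-4.4082) + (14.8776) = 20.1224
Denominator Σ(z_t−z̄)² = 44.8571
r_1 = 20.1224 / 44.8571 = 0.449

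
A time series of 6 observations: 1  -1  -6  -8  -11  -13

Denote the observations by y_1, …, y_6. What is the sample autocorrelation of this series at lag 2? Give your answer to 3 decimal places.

Mean ȳ = (1 − 1 − 6 − 8 − 11 − 13)/6 = -6.3333
Deviations from mean: 7.3333, 5.3333, 0.3333, -1.6667, -4.6667, -6.6667
Numerator Σ_{t=1}^{4}(y_t−ȳ)(y_{t+2}−ȳ) = 3.1111
Denominator Σ(y_t−ȳ)² = 151.3333
r_2 = 3.1111 / 151.3333 = 0.021

0.021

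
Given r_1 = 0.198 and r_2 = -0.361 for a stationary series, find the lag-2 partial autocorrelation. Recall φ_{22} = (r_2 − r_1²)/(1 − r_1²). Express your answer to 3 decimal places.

φ_{22} = (r_2 − r_1²) / (1 − r_1²)
r_1² = (0.198)² = 0.039204
Numerator = -0.361 − 0.0392 = -0.4002; denominator = 1 − 0.0392 = 0.9608
φ_{22} = -0.4002 / 0.9608 = -0.417

-0.417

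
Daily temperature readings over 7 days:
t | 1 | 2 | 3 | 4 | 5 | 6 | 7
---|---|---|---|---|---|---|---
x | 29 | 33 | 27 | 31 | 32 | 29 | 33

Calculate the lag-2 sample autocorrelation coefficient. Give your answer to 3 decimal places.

0.137

Mean x̄ = (29 + 33 + 27 + 31 + 32 + 29 + 33)/7 = 30.5714
Deviations from mean: -1.5714, 2.4286, -3.5714, 0.4286, 1.4286, -1.5714, 2.4286
Σ(x_t−x̄)(x_{t+2}−x̄) = (5.6122) + (1.0408) + (-5.1020) + (-0.6735) + (3.4694) = 4.3469
Denominator Σ(x_t−x̄)² = 31.7143
r_2 = 4.3469 / 31.7143 = 0.137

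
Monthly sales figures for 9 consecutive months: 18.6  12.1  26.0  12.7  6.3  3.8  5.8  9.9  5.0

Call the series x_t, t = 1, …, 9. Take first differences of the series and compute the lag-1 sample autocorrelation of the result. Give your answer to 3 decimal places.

-0.411

First differences Δx: -6.5, 13.9, -13.3, -6.4, -2.5, 2.0, 4.1, -4.9
Mean of differences = -1.7000
Numerator Σ(Δx_t−Δx̄)(Δx_{t+1}−Δx̄) = -197.6200
Denominator Σ(Δx_t−Δx̄)² = 481.2600
r_1(Δx) = -197.6200 / 481.2600 = -0.411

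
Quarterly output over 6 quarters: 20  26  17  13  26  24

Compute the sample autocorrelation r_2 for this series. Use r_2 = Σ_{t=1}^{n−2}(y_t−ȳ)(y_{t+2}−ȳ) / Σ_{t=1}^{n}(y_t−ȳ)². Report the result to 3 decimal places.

-0.571

Mean ȳ = (20 + 26 + 17 + 13 + 26 + 24)/6 = 21.0000
Deviations from mean: -1.0000, 5.0000, -4.0000, -8.0000, 5.0000, 3.0000
Σ(y_t−ȳ)(y_{t+2}−ȳ) = (4.0000) + (-40.0000) + (-20.0000) + (-24.0000) = -80.0000
Denominator Σ(y_t−ȳ)² = 140.0000
r_2 = -80.0000 / 140.0000 = -0.571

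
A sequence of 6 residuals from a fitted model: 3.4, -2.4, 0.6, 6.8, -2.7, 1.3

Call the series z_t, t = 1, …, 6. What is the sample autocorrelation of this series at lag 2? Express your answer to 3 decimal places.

-0.284

Mean z̄ = (3.4 − 2.4 + 0.6 + 6.8 − 2.7 + 1.3)/6 = 1.1667
Σ(z_t−z̄)(z_{t+2}−z̄) = (-1.2656) + (-20.0922) + (2.1911) + (0.7511) = -18.4156
Denominator Σ(z_t−z̄)² = 64.7333
r_2 = -18.4156 / 64.7333 = -0.284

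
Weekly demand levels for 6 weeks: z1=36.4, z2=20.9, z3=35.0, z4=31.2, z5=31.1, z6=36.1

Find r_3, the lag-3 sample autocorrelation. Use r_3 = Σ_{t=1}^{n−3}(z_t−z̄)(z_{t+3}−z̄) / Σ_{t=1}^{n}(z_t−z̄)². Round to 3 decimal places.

Mean z̄ = (36.4 + 20.9 + 35.0 + 31.2 + 31.1 + 36.1)/6 = 31.7833
Deviations from mean: 4.6167, -10.8833, 3.2167, -0.5833, -0.6833, 4.3167
Σ(z_t−z̄)(z_{t+3}−z̄) = (-2.6931) + (7.4369) + (13.8853) = 18.6292
Denominator Σ(z_t−z̄)² = 169.5483
r_3 = 18.6292 / 169.5483 = 0.110

0.110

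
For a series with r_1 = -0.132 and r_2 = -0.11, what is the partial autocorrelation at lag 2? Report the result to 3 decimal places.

-0.130

φ_{22} = (r_2 − r_1²) / (1 − r_1²)
r_1² = (-0.132)² = 0.017424
Numerator = -0.11 − 0.0174 = -0.1274; denominator = 1 − 0.0174 = 0.9826
φ_{22} = -0.1274 / 0.9826 = -0.130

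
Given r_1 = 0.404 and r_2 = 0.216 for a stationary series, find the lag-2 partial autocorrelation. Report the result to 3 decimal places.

0.063

φ_{22} = (r_2 − r_1²) / (1 − r_1²)
r_1² = (0.404)² = 0.163216
Numerator = 0.216 − 0.1632 = 0.0528; denominator = 1 − 0.1632 = 0.8368
φ_{22} = 0.0528 / 0.8368 = 0.063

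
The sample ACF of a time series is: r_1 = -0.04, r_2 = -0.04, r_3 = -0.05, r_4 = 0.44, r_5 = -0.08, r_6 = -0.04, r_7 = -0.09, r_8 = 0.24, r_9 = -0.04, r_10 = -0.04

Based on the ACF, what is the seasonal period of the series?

4

The largest autocorrelation is r_4 = 0.44, with a weaker echo at lag 8 (0.24); the remaining lags stay at or below -0.04.
The dominant spike at lag 4 indicates a seasonal period of 4.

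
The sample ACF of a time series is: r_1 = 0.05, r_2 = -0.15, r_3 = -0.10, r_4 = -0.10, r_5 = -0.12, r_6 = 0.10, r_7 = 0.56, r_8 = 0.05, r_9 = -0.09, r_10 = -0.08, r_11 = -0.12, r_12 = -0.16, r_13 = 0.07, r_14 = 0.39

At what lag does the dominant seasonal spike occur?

7

The largest autocorrelation is r_7 = 0.56, with a weaker echo at lag 14 (0.39); the remaining lags stay at or below 0.10.
The dominant spike at lag 7 indicates a seasonal period of 7.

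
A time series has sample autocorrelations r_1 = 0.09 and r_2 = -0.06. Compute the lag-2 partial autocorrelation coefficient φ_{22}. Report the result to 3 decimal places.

-0.069

φ_{22} = (r_2 − r_1²) / (1 − r_1²)
r_1² = (0.09)² = 0.0081
Numerator = -0.06 − 0.0081 = -0.0681; denominator = 1 − 0.0081 = 0.9919
φ_{22} = -0.0681 / 0.9919 = -0.069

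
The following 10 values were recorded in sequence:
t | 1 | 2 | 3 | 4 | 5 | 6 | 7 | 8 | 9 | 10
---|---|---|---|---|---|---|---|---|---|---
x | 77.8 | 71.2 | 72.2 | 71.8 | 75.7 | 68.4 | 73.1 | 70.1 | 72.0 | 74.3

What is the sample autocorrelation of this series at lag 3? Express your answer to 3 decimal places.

-0.173

Mean x̄ = (77.8 + 71.2 + 72.2 + 71.8 + 75.7 + 68.4 + 73.1 + 70.1 + 72.0 + 74.3)/10 = 72.6600
Numerator Σ_{t=1}^{7}(x_t−x̄)(x_{t+3}−x̄) = -11.5268
Denominator Σ(x_t−x̄)² = 66.7640
r_3 = -11.5268 / 66.7640 = -0.173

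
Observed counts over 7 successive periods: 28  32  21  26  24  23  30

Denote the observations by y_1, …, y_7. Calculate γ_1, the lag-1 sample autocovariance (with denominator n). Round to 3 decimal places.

Mean ȳ = (28 + 32 + 21 + 26 + 24 + 23 + 30)/7 = 26.2857
Σ_{t=1}^{6}(y_t−ȳ)(y_{t+1}−ȳ) = -22.9388
γ_1 = -22.9388 / 7 = -3.277

-3.277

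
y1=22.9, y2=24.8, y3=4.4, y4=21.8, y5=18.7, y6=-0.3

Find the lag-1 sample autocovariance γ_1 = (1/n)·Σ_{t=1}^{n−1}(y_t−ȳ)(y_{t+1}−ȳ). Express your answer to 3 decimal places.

-22.309

Mean ȳ = (22.9 + 24.8 + 4.4 + 21.8 + 18.7 − 0.3)/6 = 15.3833
Deviations: 7.5167, 9.4167, -10.9833, 6.4167, 3.3167, -15.6833
Σ_{t=1}^{5}(y_t−ȳ)(y_{t+1}−ȳ) = -133.8553
γ_1 = -133.8553 / 6 = -22.309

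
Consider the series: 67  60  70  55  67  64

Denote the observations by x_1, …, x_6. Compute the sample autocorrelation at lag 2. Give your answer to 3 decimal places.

Mean x̄ = (67 + 60 + 70 + 55 + 67 + 64)/6 = 63.8333
Deviations from mean: 3.1667, -3.8333, 6.1667, -8.8333, 3.1667, 0.1667
Σ(x_t−x̄)(x_{t+2}−x̄) = (19.5278) + (33.8611) + (19.5278) + (-1.4722) = 71.4444
Denominator Σ(x_t−x̄)² = 150.8333
r_2 = 71.4444 / 150.8333 = 0.474

0.474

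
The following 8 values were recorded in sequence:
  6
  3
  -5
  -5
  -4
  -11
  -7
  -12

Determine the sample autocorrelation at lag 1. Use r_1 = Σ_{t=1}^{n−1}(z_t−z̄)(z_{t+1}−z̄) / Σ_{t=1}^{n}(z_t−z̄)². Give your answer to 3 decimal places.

0.394

Mean z̄ = (6 + 3 − 5 − 5 − 4 − 11 − 7 − 12)/8 = -4.3750
Deviations from mean: 10.3750, 7.3750, -0.6250, -0.6250, 0.3750, -6.6250, -2.6250, -7.6250
Σ(z_t−z̄)(z_{t+1}−z̄) = (76.5156) + (-4.6094) + (0.3906) + (-0.2344) + (-2.4844) + (17.3906) + (20.0156) = 106.9844
Denominator Σ(z_t−z̄)² = 271.8750
r_1 = 106.9844 / 271.8750 = 0.394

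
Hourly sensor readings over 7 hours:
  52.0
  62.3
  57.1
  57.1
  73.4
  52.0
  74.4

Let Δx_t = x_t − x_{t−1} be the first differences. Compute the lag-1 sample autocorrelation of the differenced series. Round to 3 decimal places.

First differences Δx: 10.3, -5.2, 0.0, 16.3, -21.4, 22.4
Mean of differences = 3.7333
Numerator Σ(Δx_t−Δx̄)(Δx_{t+1}−Δx̄) = -857.2244
Denominator Σ(Δx_t−Δx̄)² = 1274.9133
r_1(Δx) = -857.2244 / 1274.9133 = -0.672

-0.672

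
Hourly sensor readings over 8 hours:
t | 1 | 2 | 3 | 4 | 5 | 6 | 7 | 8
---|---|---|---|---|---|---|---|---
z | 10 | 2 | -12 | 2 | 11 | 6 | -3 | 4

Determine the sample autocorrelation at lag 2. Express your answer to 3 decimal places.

Mean z̄ = (10 + 2 − 12 + 2 + 11 + 6 − 3 + 4)/8 = 2.5000
Deviations from mean: 7.5000, -0.5000, -14.5000, -0.5000, 8.5000, 3.5000, -5.5000, 1.5000
Σ(z_t−z̄)(z_{t+2}−z̄) = (-108.7500) + (0.2500) + (-123.2500) + (-1.7500) + (-46.7500) + (5.2500) = -275.0000
Denominator Σ(z_t−z̄)² = 384.0000
r_2 = -275.0000 / 384.0000 = -0.716

-0.716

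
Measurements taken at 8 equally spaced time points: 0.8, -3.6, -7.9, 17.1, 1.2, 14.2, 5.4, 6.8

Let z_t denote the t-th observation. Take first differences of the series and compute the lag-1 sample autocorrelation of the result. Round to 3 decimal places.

First differences Δz: -4.4, -4.3, 25.0, -15.9, 13.0, -8.8, 1.4
Mean of differences = 0.8571
Numerator Σ(Δz_t−Δz̄)(Δz_{t+1}−Δz̄) = -827.9490
Denominator Σ(Δz_t−Δz̄)² = 1158.9171
r_1(Δz) = -827.9490 / 1158.9171 = -0.714

-0.714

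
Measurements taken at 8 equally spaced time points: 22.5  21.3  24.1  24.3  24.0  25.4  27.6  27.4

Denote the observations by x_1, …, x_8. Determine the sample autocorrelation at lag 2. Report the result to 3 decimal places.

Mean x̄ = (22.5 + 21.3 + 24.1 + 24.3 + 24.0 + 25.4 + 27.6 + 27.4)/8 = 24.5750
Deviations from mean: -2.0750, -3.2750, -0.4750, -0.2750, -0.5750, 0.8250, 3.0250, 2.8250
Σ(x_t−x̄)(x_{t+2}−x̄) = (0.9856) + (0.9006) + (0.2731) + (-0.2269) + (-1.7394) + (2.3306) = 2.5238
Denominator Σ(x_t−x̄)² = 33.4750
r_2 = 2.5238 / 33.4750 = 0.075

0.075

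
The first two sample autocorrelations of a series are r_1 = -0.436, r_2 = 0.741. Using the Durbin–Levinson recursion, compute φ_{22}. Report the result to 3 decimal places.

φ_{22} = (r_2 − r_1²) / (1 − r_1²)
r_1² = (-0.436)² = 0.190096
Numerator = 0.741 − 0.1901 = 0.5509; denominator = 1 − 0.1901 = 0.8099
φ_{22} = 0.5509 / 0.8099 = 0.680

0.680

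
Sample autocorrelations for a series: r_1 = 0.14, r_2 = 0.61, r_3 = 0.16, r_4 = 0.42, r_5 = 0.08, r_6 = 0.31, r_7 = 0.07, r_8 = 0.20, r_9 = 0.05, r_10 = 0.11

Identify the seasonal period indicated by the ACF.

2

The largest autocorrelation is r_2 = 0.61, with weaker echoes at lags 4 (0.42), 6 (0.31) and 8 (0.20); the remaining lags stay at or below 0.16.
The dominant spike at lag 2 indicates a seasonal period of 2.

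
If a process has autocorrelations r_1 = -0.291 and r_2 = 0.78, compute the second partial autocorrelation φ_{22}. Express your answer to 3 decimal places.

0.760

φ_{22} = (r_2 − r_1²) / (1 − r_1²)
r_1² = (-0.291)² = 0.084681
Numerator = 0.78 − 0.0847 = 0.6953; denominator = 1 − 0.0847 = 0.9153
φ_{22} = 0.6953 / 0.9153 = 0.760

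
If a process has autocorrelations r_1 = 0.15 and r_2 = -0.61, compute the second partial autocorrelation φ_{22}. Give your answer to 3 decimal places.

-0.647

φ_{22} = (r_2 − r_1²) / (1 − r_1²)
r_1² = (0.15)² = 0.0225
Numerator = -0.61 − 0.0225 = -0.6325; denominator = 1 − 0.0225 = 0.9775
φ_{22} = -0.6325 / 0.9775 = -0.647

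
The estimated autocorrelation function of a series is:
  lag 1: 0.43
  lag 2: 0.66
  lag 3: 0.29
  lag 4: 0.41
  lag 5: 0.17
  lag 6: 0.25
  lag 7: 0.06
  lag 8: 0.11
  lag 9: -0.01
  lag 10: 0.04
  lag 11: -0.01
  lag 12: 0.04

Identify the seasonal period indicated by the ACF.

The largest autocorrelation is r_2 = 0.66; the remaining lags stay at or below 0.43.
The dominant spike at lag 2 indicates a seasonal period of 2.

2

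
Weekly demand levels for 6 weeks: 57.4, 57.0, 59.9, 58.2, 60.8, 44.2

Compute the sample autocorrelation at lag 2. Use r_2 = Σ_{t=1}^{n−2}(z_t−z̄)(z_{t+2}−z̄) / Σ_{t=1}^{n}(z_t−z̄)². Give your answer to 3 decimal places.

-0.007

Mean z̄ = (57.4 + 57.0 + 59.9 + 58.2 + 60.8 + 44.2)/6 = 56.2500
Deviations from mean: 1.1500, 0.7500, 3.6500, 1.9500, 4.5500, -12.0500
Σ(z_t−z̄)(z_{t+2}−z̄) = (4.1975) + (1.4625) + (16.6075) + (-23.4975) = -1.2300
Denominator Σ(z_t−z̄)² = 184.9150
r_2 = -1.2300 / 184.9150 = -0.007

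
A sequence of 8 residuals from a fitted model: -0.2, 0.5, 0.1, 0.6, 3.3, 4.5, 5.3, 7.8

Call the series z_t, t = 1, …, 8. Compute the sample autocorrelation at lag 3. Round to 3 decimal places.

Mean z̄ = (-0.2 + 0.5 + 0.1 + 0.6 + 3.3 + 4.5 + 5.3 + 7.8)/8 = 2.7375
Deviations from mean: -2.9375, -2.2375, -2.6375, -2.1375, 0.5625, 1.7625, 2.5625, 5.0625
Numerator Σ_{t=1}^{5}(z_t−z̄)(z_{t+3}−z̄) = -2.2580
Denominator Σ(z_t−z̄)² = 60.7788
r_3 = -2.2580 / 60.7788 = -0.037

-0.037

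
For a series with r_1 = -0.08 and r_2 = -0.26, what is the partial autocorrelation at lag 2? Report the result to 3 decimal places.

φ_{22} = (r_2 − r_1²) / (1 − r_1²)
r_1² = (-0.08)² = 0.0064
Numerator = -0.26 − 0.0064 = -0.2664; denominator = 1 − 0.0064 = 0.9936
φ_{22} = -0.2664 / 0.9936 = -0.268

-0.268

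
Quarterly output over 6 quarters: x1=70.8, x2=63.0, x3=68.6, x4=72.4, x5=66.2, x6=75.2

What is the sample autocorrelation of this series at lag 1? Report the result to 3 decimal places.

-0.359

Mean x̄ = (70.8 + 63.0 + 68.6 + 72.4 + 66.2 + 75.2)/6 = 69.3667
Numerator Σ_{t=1}^{5}(x_t−x̄)(x_{t+1}−x̄) = -34.6478
Denominator Σ(x_t−x̄)² = 96.4333
r_1 = -34.6478 / 96.4333 = -0.359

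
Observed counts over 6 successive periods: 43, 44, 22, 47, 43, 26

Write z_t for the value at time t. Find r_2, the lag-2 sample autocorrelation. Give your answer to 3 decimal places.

-0.385

Mean z̄ = (43 + 44 + 22 + 47 + 43 + 26)/6 = 37.5000
Deviations from mean: 5.5000, 6.5000, -15.5000, 9.5000, 5.5000, -11.5000
Σ(z_t−z̄)(z_{t+2}−z̄) = (-85.2500) + (61.7500) + (-85.2500) + (-109.2500) = -218.0000
Denominator Σ(z_t−z̄)² = 565.5000
r_2 = -218.0000 / 565.5000 = -0.385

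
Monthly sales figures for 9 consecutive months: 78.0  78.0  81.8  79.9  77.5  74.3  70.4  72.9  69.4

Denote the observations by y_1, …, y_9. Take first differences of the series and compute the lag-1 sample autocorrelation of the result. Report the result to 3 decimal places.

-0.131

First differences Δy: 0.0, 3.8, -1.9, -2.4, -3.2, -3.9, 2.5, -3.5
Mean of differences = -1.0750
Numerator Σ(Δy_t−Δȳ)(Δy_{t+1}−Δȳ) = -7.6381
Denominator Σ(Δy_t−Δȳ)² = 58.5150
r_1(Δy) = -7.6381 / 58.5150 = -0.131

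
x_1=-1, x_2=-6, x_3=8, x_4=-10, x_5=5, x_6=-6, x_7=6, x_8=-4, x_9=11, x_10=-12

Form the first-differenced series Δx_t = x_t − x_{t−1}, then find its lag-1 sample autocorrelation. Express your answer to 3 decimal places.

-0.792

First differences Δx: -5, 14, -18, 15, -11, 12, -10, 15, -23
Mean of differences = -1.2222
Numerator Σ(Δx_t−Δx̄)(Δx_{t+1}−Δx̄) = -1484.7160
Denominator Σ(Δx_t−Δx̄)² = 1875.5556
r_1(Δx) = -1484.7160 / 1875.5556 = -0.792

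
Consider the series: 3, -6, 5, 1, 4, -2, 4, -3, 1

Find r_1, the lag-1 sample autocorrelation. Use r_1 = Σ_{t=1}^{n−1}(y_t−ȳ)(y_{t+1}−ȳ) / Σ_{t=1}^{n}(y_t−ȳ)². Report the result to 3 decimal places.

Mean ȳ = (3 − 6 + 5 + 1 + 4 − 2 + 4 − 3 + 1)/9 = 0.7778
Numerator Σ_{t=1}^{8}(y_t−ȳ)(y_{t+1}−ȳ) = -72.9383
Denominator Σ(y_t−ȳ)² = 111.5556
r_1 = -72.9383 / 111.5556 = -0.654

-0.654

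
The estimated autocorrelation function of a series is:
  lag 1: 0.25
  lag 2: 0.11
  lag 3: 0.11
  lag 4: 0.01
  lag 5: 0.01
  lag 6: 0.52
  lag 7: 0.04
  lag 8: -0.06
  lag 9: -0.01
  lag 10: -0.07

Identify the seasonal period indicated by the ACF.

6

The largest autocorrelation is r_6 = 0.52; the remaining lags stay at or below 0.25. The elevated value at lag 1 (0.25), dropping to 0.11 at lag 2, reflects decaying short-term dependence rather than seasonality.
The dominant spike at lag 6 indicates a seasonal period of 6.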